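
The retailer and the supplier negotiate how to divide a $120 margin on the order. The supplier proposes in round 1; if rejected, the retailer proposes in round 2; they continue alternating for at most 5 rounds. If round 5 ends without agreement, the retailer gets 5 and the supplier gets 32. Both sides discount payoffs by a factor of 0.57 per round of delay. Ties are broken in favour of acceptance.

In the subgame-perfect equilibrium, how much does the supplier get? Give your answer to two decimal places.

Round 5 (the supplier proposes): the retailer gets 5 if talks fail, so the supplier offers 5 and keeps 115.
Round 4 (the retailer proposes): the supplier can get 115 next round, worth 0.57 × 115 = 65.55 now, so the retailer offers 65.55, keeping 54.45.
Round 3 (the supplier proposes): the retailer can get 54.45 next round, worth 0.57 × 54.45 = 31.0365 now; the supplier offers that and keeps 88.9635.
Round 2 (the retailer proposes): the supplier can get 88.9635 next round, worth 0.57 × 88.9635 = 50.709195 now. The retailer offers 50.709195 and keeps 120 − 50.709195 = 69.290805.
Round 1 (the supplier proposes): the retailer can get 69.290805 next round, worth 0.57 × 69.290805 = 39.49575885 now; the supplier offers that and keeps 80.50424115.

80.50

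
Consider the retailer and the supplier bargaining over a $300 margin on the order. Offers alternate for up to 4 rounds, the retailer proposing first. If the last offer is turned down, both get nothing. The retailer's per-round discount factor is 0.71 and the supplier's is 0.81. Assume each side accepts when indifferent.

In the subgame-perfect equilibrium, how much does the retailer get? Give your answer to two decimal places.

Round 4 (the supplier proposes): rejection yields 0 for the retailer; the supplier offers 0 and keeps 300.
Round 3 (the retailer proposes): the supplier can get 300 next round, worth 0.81 × 300 = 243 now, so the retailer offers 243, keeping 57.
Round 2 (the supplier proposes): the retailer can get 57 next round, worth 0.71 × 57 = 40.47 now, so the supplier offers 40.47, keeping 259.53.
Round 1 (the retailer proposes): the supplier can get 259.53 next round, worth 0.81 × 259.53 = 210.2193 now, so the retailer offers 210.2193, keeping 89.7807.

89.78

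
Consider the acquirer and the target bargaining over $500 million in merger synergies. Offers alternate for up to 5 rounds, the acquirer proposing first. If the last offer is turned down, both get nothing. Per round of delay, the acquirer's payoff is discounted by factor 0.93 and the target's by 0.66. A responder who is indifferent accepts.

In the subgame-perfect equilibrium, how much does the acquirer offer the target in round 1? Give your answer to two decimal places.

Round 5 (the acquirer proposes): rejection yields 0 for the target; the acquirer offers 0 and keeps 500.
Round 4 (the target proposes): the acquirer can get 500 next round, worth 0.93 × 500 = 465 now; the target offers that and keeps 35.
Round 3 (the acquirer proposes): the target can get 35 next round, worth 0.66 × 35 = 23.1 now. The acquirer offers 23.1 and keeps 500 − 23.1 = 476.9.
Round 2 (the target proposes): the acquirer can get 476.9 next round, worth 0.93 × 476.9 = 443.517 now. The target offers 443.517 and keeps 500 − 443.517 = 56.483.
Round 1 (the acquirer proposes): the target can get 56.483 next round, worth 0.66 × 56.483 = 37.27878 now; the acquirer offers that and keeps 462.72122.

37.28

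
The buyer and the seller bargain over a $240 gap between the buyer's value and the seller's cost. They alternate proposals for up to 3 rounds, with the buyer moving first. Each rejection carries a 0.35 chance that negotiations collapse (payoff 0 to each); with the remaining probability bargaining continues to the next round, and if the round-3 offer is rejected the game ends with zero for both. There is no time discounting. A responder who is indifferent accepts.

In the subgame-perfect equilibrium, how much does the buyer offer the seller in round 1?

54.6

By backward induction:
Round 3 (the buyer proposes): the seller will accept anything ≥ 0, so the buyer offers 0 and keeps 240.
Round 2 (the seller proposes): rejecting gives the buyer an expected 0.65 × 240 = 156; the seller offers that and keeps 84.
Round 1 (the buyer proposes): rejecting gives the seller an expected 0.65 × 84 = 54.6; the buyer offers that and keeps 185.4.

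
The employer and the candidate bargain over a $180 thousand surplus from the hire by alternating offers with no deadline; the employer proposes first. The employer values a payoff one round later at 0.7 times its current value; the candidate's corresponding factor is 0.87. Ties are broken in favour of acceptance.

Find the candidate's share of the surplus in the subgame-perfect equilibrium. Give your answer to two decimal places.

Let x be the employer's share when the employer proposes and y be the candidate's share when the candidate proposes.
The candidate accepts iff offered ≥ 0.87·y, so x = 180 − 0.87y. Symmetrically y = 180 − 0.7x.
Substituting: x = 180 − 0.87(180 − 0.7x), giving x(1 − 0.7·0.87) = 180(1 − 0.87).
So x = 180 × 0.13 / 0.391 ≈ 59.8465, and the candidate receives 180 − x ≈ 120.1535.

120.15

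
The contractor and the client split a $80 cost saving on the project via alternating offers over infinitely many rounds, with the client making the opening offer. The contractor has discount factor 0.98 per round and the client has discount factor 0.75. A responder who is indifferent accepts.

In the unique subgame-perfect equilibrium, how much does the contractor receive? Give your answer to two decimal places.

When the client proposes, the contractor accepts any offer worth at least 0.98 times what the contractor would get by proposing next round; and vice versa.
This gives x = 80 − 0.98y and y = 80 − 0.75x, where x and y are each side's share when it proposes.
Hence (1 − 0.98·0.75)x = 80(1 − 0.98), i.e. 0.265·x = 1.6.
x ≈ 6.0377; the contractor's share is 80 − x ≈ 73.9623.

73.96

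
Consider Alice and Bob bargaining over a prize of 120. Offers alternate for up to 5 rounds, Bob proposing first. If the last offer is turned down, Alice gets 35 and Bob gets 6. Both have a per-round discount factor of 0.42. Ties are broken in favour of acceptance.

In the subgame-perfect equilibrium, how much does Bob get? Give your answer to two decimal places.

By backward induction:
Round 5 (Bob proposes): Alice gets 35 if talks fail, so Bob offers 35 and keeps 85.
Round 4 (Alice proposes): Bob can get 85 next round, worth 0.42 × 85 = 35.7 now; Alice offers that and keeps 84.3.
Round 3 (Bob proposes): Alice can get 84.3 next round, worth 0.42 × 84.3 = 35.406 now, so Bob offers 35.406, keeping 84.594.
Round 2 (Alice proposes): Bob can get 84.594 next round, worth 0.42 × 84.594 = 35.52948 now. Alice offers 35.52948 and keeps 120 − 35.52948 = 84.47052.
Round 1 (Bob proposes): Alice can get 84.47052 next round, worth 0.42 × 84.47052 = 35.4776184 now, so Bob offers 35.4776184, keeping 84.5223816.

84.52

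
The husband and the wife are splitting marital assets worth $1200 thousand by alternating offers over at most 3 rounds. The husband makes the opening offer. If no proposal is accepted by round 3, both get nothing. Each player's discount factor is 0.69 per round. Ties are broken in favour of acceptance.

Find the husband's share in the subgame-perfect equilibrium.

943.32

Work backward from the last round.
Round 3 (the husband proposes): the wife will accept anything ≥ 0, so the husband offers 0 and keeps 1200.
Round 2 (the wife proposes): the husband can get 1200 next round, worth 0.69 × 1200 = 828 now; the wife offers that and keeps 372.
Round 1 (the husband proposes): the wife can get 372 next round, worth 0.69 × 372 = 256.68 now. The husband offers 256.68 and keeps 1200 − 256.68 = 943.32.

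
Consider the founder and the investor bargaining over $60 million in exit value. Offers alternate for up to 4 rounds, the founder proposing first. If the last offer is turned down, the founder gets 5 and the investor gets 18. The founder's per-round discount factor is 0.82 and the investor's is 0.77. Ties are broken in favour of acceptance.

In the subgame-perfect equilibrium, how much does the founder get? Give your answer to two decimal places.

24.94

Round 4 (the investor proposes): the founder gets 5 if talks fail, so the investor offers 5 and keeps 55.
Round 3 (the founder proposes): the investor can get 55 next round, worth 0.77 × 55 = 42.35 now. The founder offers 42.35 and keeps 60 − 42.35 = 17.65.
Round 2 (the investor proposes): the founder can get 17.65 next round, worth 0.82 × 17.65 = 14.473 now, so the investor offers 14.473, keeping 45.527.
Round 1 (the founder proposes): the investor can get 45.527 next round, worth 0.77 × 45.527 = 35.05579 now; the founder offers that and keeps 24.94421.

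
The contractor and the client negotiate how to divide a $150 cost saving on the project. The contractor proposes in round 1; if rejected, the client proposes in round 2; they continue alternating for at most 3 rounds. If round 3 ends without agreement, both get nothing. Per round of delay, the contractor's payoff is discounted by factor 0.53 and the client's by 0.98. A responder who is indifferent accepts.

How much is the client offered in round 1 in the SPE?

Round 3 (the contractor proposes): rejection yields 0 for the client; the contractor offers 0 and keeps 150.
Round 2 (the client proposes): the contractor can get 150 next round, worth 0.53 × 150 = 79.5 now; the client offers that and keeps 70.5.
Round 1 (the contractor proposes): the client can get 70.5 next round, worth 0.98 × 70.5 = 69.09 now, so the contractor offers 69.09, keeping 80.91.

69.09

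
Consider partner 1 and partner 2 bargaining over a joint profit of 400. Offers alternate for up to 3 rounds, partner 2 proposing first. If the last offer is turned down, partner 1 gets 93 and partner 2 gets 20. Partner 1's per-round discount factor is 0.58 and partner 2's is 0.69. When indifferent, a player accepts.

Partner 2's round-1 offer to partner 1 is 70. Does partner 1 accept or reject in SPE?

Round 3 (partner 2 proposes): partner 1 gets 93 if talks fail, so partner 2 offers 93 and keeps 307.
Round 2 (partner 1 proposes): partner 2 can get 307 next round, worth 0.69 × 307 = 211.83 now. Partner 1 offers 211.83 and keeps 400 − 211.83 = 188.17.
So by rejecting in round 1, partner 1 gets 188.17 next round, worth 0.58 × 188.17 = 109.1386 now.
Offer 70 < 109.1386, so partner 1 rejects.

Reject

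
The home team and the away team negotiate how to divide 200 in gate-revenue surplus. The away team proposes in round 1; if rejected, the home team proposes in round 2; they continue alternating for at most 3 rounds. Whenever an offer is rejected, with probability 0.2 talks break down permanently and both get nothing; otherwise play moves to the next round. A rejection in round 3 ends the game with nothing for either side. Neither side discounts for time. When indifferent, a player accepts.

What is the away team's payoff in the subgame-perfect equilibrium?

Round 3 (the away team proposes): rejection yields 0 for the home team; the away team offers 0 and keeps 200.
Round 2 (the home team proposes): rejecting gives the away team an expected 0.8 × 200 = 160. The home team offers 160 and keeps 200 − 160 = 40.
Round 1 (the away team proposes): rejecting gives the home team an expected 0.8 × 40 = 32, so the away team offers 32, keeping 168.

168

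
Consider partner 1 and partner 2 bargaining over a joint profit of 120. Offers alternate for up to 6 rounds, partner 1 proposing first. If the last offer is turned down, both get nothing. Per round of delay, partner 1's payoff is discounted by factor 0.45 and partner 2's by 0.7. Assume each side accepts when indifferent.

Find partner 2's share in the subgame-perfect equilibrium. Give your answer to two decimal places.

Round 6 (partner 2 proposes): partner 1 will accept anything ≥ 0, so partner 2 offers 0 and keeps 120.
Round 5 (partner 1 proposes): partner 2 can get 120 next round, worth 0.7 × 120 = 84 now. Partner 1 offers 84 and keeps 120 − 84 = 36.
Round 4 (partner 2 proposes): partner 1 can get 36 next round, worth 0.45 × 36 = 16.2 now, so partner 2 offers 16.2, keeping 103.8.
Round 3 (partner 1 proposes): partner 2 can get 103.8 next round, worth 0.7 × 103.8 = 72.66 now. Partner 1 offers 72.66 and keeps 120 − 72.66 = 47.34.
Round 2 (partner 2 proposes): partner 1 can get 47.34 next round, worth 0.45 × 47.34 = 21.303 now, so partner 2 offers 21.303, keeping 98.697.
Round 1 (partner 1 proposes): partner 2 can get 98.697 next round, worth 0.7 × 98.697 = 69.0879 now, so partner 1 offers 69.0879, keeping 50.9121.

69.09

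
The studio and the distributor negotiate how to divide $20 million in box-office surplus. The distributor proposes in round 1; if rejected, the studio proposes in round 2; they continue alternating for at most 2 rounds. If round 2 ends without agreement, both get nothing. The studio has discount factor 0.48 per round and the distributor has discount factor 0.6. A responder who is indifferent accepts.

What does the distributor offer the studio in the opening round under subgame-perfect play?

9.6

Solve by backward induction from round 2.
Round 2 (the studio proposes): rejection yields 0 for the distributor; the studio offers 0 and keeps 20.
Round 1 (the distributor proposes): the studio can get 20 next round, worth 0.48 × 20 = 9.6 now, so the distributor offers 9.6, keeping 10.4.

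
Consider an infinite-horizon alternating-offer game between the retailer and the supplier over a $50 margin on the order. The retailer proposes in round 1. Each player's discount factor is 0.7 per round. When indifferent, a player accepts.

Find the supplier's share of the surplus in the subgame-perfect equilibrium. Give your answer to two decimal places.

When the retailer proposes, the supplier accepts any offer worth at least 0.7 times what the supplier would get by proposing next round; and vice versa.
This gives x = 50 − 0.7y and y = 50 − 0.7x, where x and y are each side's share when it proposes.
Hence (1 − 0.7·0.7)x = 50(1 − 0.7), i.e. 0.51·x = 15.
x ≈ 29.4118; the supplier's share is 50 − x ≈ 20.5882.

20.59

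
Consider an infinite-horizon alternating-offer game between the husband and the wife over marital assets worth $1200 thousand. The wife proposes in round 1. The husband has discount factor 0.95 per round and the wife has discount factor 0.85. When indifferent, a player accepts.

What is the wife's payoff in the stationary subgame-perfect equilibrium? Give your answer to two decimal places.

311.69

Let x be the wife's share when the wife proposes and y be the husband's share when the husband proposes.
The husband accepts iff offered ≥ 0.95·y, so x = 1200 − 0.95y. Symmetrically y = 1200 − 0.85x.
Substituting: x = 1200 − 0.95(1200 − 0.85x), giving x(1 − 0.85·0.95) = 1200(1 − 0.95).
So x = 1200 × 0.05 / 0.1925 ≈ 311.6883, and the husband receives 1200 − x ≈ 888.3117.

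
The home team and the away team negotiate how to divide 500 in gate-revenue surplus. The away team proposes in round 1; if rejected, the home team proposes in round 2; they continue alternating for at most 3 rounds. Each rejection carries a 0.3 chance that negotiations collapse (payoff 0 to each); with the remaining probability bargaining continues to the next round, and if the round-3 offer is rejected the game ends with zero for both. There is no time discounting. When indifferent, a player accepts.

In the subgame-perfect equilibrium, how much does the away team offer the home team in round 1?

By backward induction:
Round 3 (the away team proposes): the home team will accept anything ≥ 0, so the away team offers 0 and keeps 500.
Round 2 (the home team proposes): rejecting gives the away team an expected 0.7 × 500 = 350; the home team offers that and keeps 150.
Round 1 (the away team proposes): rejecting gives the home team an expected 0.7 × 150 = 105. The away team offers 105 and keeps 500 − 105 = 395.

105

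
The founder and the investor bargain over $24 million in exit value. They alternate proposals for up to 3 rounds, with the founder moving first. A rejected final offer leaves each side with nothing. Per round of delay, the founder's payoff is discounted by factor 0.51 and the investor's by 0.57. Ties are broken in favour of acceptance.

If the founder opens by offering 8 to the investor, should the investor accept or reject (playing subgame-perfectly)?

Work out the investor's continuation value if the offer is rejected.
Round 3 (the founder proposes): the investor will accept anything ≥ 0, so the founder offers 0 and keeps 24.
Round 2 (the investor proposes): the founder can get 24 next round, worth 0.51 × 24 = 12.24 now. The investor offers 12.24 and keeps 24 − 12.24 = 11.76.
So by rejecting in round 1, the investor gets 11.76 next round, worth 0.57 × 11.76 = 6.7032 now.
Offer 8 ≥ 6.7032, so the investor accepts.

Accept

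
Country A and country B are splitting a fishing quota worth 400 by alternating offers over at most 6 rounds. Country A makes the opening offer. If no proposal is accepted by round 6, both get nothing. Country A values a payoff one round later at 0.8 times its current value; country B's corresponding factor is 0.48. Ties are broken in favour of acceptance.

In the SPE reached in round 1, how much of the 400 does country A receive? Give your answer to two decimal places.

Round 6 (country B proposes): rejection yields 0 for country A; country B offers 0 and keeps 400.
Round 5 (country A proposes): country B can get 400 next round, worth 0.48 × 400 = 192 now, so country A offers 192, keeping 208.
Round 4 (country B proposes): country A can get 208 next round, worth 0.8 × 208 = 166.4 now. Country B offers 166.4 and keeps 400 − 166.4 = 233.6.
Round 3 (country A proposes): country B can get 233.6 next round, worth 0.48 × 233.6 = 112.128 now, so country A offers 112.128, keeping 287.872.
Round 2 (country B proposes): country A can get 287.872 next round, worth 0.8 × 287.872 = 230.2976 now, so country B offers 230.2976, keeping 169.7024.
Round 1 (country A proposes): country B can get 169.7024 next round, worth 0.48 × 169.7024 = 81.457152 now, so country A offers 81.457152, keeping 318.542848.

318.54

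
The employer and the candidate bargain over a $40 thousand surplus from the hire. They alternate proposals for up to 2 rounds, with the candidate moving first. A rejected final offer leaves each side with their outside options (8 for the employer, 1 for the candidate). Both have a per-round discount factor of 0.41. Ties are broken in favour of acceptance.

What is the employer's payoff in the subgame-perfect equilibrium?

15.99

Work backward from the last round.
Round 2 (the employer proposes): the candidate gets 1 if talks fail, so the employer offers 1 and keeps 39.
Round 1 (the candidate proposes): the employer can get 39 next round, worth 0.41 × 39 = 15.99 now; the candidate offers that and keeps 24.01.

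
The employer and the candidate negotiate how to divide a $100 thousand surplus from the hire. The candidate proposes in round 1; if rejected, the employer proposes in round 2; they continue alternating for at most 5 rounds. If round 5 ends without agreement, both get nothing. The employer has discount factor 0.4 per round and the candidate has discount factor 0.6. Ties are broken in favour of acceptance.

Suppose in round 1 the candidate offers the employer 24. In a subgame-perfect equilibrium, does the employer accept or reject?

Round 5 (the candidate proposes): rejection yields 0 for the employer; the candidate offers 0 and keeps 100.
Round 4 (the employer proposes): the candidate can get 100 next round, worth 0.6 × 100 = 60 now. The employer offers 60 and keeps 100 − 60 = 40.
Round 3 (the candidate proposes): the employer can get 40 next round, worth 0.4 × 40 = 16 now. The candidate offers 16 and keeps 100 − 16 = 84.
Round 2 (the employer proposes): the candidate can get 84 next round, worth 0.6 × 84 = 50.4 now; the employer offers that and keeps 49.6.
So by rejecting in round 1, the employer gets 49.6 next round, worth 0.4 × 49.6 = 19.84 now.
Offer 24 ≥ 19.84, so the employer accepts.

Accept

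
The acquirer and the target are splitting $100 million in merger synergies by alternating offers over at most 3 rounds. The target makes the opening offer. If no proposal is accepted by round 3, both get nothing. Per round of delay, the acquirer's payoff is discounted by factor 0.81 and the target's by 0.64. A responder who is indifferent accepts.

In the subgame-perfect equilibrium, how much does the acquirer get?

29.16

By backward induction:
Round 3 (the target proposes): the acquirer will accept anything ≥ 0, so the target offers 0 and keeps 100.
Round 2 (the acquirer proposes): the target can get 100 next round, worth 0.64 × 100 = 64 now; the acquirer offers that and keeps 36.
Round 1 (the target proposes): the acquirer can get 36 next round, worth 0.81 × 36 = 29.16 now, so the target offers 29.16, keeping 70.84.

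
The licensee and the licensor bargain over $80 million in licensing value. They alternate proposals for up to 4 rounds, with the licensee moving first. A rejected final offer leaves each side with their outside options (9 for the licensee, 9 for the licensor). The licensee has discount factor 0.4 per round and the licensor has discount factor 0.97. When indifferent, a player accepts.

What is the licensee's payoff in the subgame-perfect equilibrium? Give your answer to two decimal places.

Round 4 (the licensor proposes): the licensee gets 9 if talks fail, so the licensor offers 9 and keeps 71.
Round 3 (the licensee proposes): the licensor can get 71 next round, worth 0.97 × 71 = 68.87 now; the licensee offers that and keeps 11.13.
Round 2 (the licensor proposes): the licensee can get 11.13 next round, worth 0.4 × 11.13 = 4.452 now. The licensor offers 4.452 and keeps 80 − 4.452 = 75.548.
Round 1 (the licensee proposes): the licensor can get 75.548 next round, worth 0.97 × 75.548 = 73.28156 now. The licensee offers 73.28156 and keeps 80 − 73.28156 = 6.71844.

6.72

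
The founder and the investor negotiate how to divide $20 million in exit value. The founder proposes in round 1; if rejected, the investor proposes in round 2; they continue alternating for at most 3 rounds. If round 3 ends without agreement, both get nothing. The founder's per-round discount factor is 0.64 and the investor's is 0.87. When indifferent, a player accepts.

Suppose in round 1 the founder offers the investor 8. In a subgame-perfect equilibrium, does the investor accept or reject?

Round 3 (the founder proposes): rejection yields 0 for the investor; the founder offers 0 and keeps 20.
Round 2 (the investor proposes): the founder can get 20 next round, worth 0.64 × 20 = 12.8 now; the investor offers that and keeps 7.2.
So by rejecting in round 1, the investor gets 7.2 next round, worth 0.87 × 7.2 = 6.264 now.
Offer 8 ≥ 6.264, so the investor accepts.

Accept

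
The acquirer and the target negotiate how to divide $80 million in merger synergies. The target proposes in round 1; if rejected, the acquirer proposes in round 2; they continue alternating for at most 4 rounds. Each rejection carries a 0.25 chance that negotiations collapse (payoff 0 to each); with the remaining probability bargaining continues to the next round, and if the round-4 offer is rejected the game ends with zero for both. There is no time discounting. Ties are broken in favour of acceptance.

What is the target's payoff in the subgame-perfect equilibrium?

31.25

By backward induction:
Round 4 (the acquirer proposes): the target will accept anything ≥ 0, so the acquirer offers 0 and keeps 80.
Round 3 (the target proposes): rejecting gives the acquirer an expected 0.75 × 80 = 60. The target offers 60 and keeps 80 − 60 = 20.
Round 2 (the acquirer proposes): rejecting gives the target an expected 0.75 × 20 = 15; the acquirer offers that and keeps 65.
Round 1 (the target proposes): rejecting gives the acquirer an expected 0.75 × 65 = 48.75. The target offers 48.75 and keeps 80 − 48.75 = 31.25.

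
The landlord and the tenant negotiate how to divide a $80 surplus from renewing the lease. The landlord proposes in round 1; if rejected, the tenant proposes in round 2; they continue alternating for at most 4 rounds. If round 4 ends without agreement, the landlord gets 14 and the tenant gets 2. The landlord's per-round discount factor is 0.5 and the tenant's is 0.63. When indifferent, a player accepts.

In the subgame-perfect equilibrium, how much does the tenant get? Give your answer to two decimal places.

38.30

Round 4 (the tenant proposes): the landlord gets 14 if talks fail, so the tenant offers 14 and keeps 66.
Round 3 (the landlord proposes): the tenant can get 66 next round, worth 0.63 × 66 = 41.58 now, so the landlord offers 41.58, keeping 38.42.
Round 2 (the tenant proposes): the landlord can get 38.42 next round, worth 0.5 × 38.42 = 19.21 now; the tenant offers that and keeps 60.79.
Round 1 (the landlord proposes): the tenant can get 60.79 next round, worth 0.63 × 60.79 = 38.2977 now, so the landlord offers 38.2977, keeping 41.7023.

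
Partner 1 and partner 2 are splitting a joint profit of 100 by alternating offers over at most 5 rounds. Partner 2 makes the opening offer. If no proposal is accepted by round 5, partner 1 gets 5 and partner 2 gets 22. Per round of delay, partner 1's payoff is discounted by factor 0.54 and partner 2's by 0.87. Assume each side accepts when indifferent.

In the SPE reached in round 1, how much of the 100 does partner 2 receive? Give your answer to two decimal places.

88.58

Round 5 (partner 2 proposes): partner 1 gets 5 if talks fail, so partner 2 offers 5 and keeps 95.
Round 4 (partner 1 proposes): partner 2 can get 95 next round, worth 0.87 × 95 = 82.65 now, so partner 1 offers 82.65, keeping 17.35.
Round 3 (partner 2 proposes): partner 1 can get 17.35 next round, worth 0.54 × 17.35 = 9.369 now; partner 2 offers that and keeps 90.631.
Round 2 (partner 1 proposes): partner 2 can get 90.631 next round, worth 0.87 × 90.631 = 78.84897 now. Partner 1 offers 78.84897 and keeps 100 − 78.84897 = 21.15103.
Round 1 (partner 2 proposes): partner 1 can get 21.15103 next round, worth 0.54 × 21.15103 = 11.4215562 now. Partner 2 offers 11.4215562 and keeps 100 − 11.4215562 = 88.5784438.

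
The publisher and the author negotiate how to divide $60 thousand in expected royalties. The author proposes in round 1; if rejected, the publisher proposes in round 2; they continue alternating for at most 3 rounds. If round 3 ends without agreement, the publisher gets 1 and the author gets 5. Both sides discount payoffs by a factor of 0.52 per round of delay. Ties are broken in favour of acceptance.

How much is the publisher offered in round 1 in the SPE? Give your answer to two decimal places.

15.25

Round 3 (the author proposes): the publisher gets 1 if talks fail, so the author offers 1 and keeps 59.
Round 2 (the publisher proposes): the author can get 59 next round, worth 0.52 × 59 = 30.68 now; the publisher offers that and keeps 29.32.
Round 1 (the author proposes): the publisher can get 29.32 next round, worth 0.52 × 29.32 = 15.2464 now. The author offers 15.2464 and keeps 60 − 15.2464 = 44.7536.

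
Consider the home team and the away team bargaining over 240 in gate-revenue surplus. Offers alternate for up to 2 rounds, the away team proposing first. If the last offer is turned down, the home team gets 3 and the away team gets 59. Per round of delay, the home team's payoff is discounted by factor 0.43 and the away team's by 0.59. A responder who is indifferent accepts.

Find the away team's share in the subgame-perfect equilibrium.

162.17

Work backward from the last round.
Round 2 (the home team proposes): the away team gets 59 if talks fail, so the home team offers 59 and keeps 181.
Round 1 (the away team proposes): the home team can get 181 next round, worth 0.43 × 181 = 77.83 now, so the away team offers 77.83, keeping 162.17.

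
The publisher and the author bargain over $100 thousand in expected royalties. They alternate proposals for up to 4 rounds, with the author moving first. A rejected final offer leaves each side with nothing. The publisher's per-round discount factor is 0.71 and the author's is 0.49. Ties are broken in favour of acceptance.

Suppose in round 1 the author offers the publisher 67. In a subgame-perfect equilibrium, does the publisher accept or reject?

Accept

Work out the publisher's continuation value if the offer is rejected.
Round 4 (the publisher proposes): rejection yields 0 for the author; the publisher offers 0 and keeps 100.
Round 3 (the author proposes): the publisher can get 100 next round, worth 0.71 × 100 = 71 now; the author offers that and keeps 29.
Round 2 (the publisher proposes): the author can get 29 next round, worth 0.49 × 29 = 14.21 now; the publisher offers that and keeps 85.79.
So by rejecting in round 1, the publisher gets 85.79 next round, worth 0.71 × 85.79 = 60.9109 now.
Offer 67 ≥ 60.9109, so the publisher accepts.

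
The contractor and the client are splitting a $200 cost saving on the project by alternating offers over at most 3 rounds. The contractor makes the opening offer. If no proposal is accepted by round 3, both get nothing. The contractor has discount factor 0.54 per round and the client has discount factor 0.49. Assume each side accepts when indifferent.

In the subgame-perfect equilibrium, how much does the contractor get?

Solve by backward induction from round 3.
Round 3 (the contractor proposes): rejection yields 0 for the client; the contractor offers 0 and keeps 200.
Round 2 (the client proposes): the contractor can get 200 next round, worth 0.54 × 200 = 108 now. The client offers 108 and keeps 200 − 108 = 92.
Round 1 (the contractor proposes): the client can get 92 next round, worth 0.49 × 92 = 45.08 now, so the contractor offers 45.08, keeping 154.92.

154.92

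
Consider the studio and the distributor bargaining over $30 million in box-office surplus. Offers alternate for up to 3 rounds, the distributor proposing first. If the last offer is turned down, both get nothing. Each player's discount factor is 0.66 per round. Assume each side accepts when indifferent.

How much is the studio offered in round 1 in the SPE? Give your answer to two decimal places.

6.73

Round 3 (the distributor proposes): rejection yields 0 for the studio; the distributor offers 0 and keeps 30.
Round 2 (the studio proposes): the distributor can get 30 next round, worth 0.66 × 30 = 19.8 now; the studio offers that and keeps 10.2.
Round 1 (the distributor proposes): the studio can get 10.2 next round, worth 0.66 × 10.2 = 6.732 now. The distributor offers 6.732 and keeps 30 − 6.732 = 23.268.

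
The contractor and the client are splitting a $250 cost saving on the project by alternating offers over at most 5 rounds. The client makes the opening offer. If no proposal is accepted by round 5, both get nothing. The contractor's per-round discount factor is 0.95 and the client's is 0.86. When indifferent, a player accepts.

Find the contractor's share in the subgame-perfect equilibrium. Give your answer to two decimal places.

60.42

Solve by backward induction from round 5.
Round 5 (the client proposes): the contractor will accept anything ≥ 0, so the client offers 0 and keeps 250.
Round 4 (the contractor proposes): the client can get 250 next round, worth 0.86 × 250 = 215 now; the contractor offers that and keeps 35.
Round 3 (the client proposes): the contractor can get 35 next round, worth 0.95 × 35 = 33.25 now, so the client offers 33.25, keeping 216.75.
Round 2 (the contractor proposes): the client can get 216.75 next round, worth 0.86 × 216.75 = 186.405 now, so the contractor offers 186.405, keeping 63.595.
Round 1 (the client proposes): the contractor can get 63.595 next round, worth 0.95 × 63.595 = 60.41525 now, so the client offers 60.41525, keeping 189.58475.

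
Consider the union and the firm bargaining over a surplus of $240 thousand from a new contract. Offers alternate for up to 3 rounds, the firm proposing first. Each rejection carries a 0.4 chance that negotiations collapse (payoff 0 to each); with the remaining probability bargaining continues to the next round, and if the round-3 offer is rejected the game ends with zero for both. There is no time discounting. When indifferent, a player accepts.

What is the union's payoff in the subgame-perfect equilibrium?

Round 3 (the firm proposes): the union will accept anything ≥ 0, so the firm offers 0 and keeps 240.
Round 2 (the union proposes): rejecting gives the firm an expected 0.6 × 240 = 144; the union offers that and keeps 96.
Round 1 (the firm proposes): rejecting gives the union an expected 0.6 × 96 = 57.6; the firm offers that and keeps 182.4.

57.6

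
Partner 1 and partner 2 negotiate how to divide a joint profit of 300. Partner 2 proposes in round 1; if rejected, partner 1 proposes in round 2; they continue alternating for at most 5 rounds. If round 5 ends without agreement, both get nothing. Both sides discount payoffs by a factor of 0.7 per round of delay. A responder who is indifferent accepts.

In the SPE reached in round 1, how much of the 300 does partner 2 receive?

Round 5 (partner 2 proposes): rejection yields 0 for partner 1; partner 2 offers 0 and keeps 300.
Round 4 (partner 1 proposes): partner 2 can get 300 next round, worth 0.7 × 300 = 210 now; partner 1 offers that and keeps 90.
Round 3 (partner 2 proposes): partner 1 can get 90 next round, worth 0.7 × 90 = 63 now; partner 2 offers that and keeps 237.
Round 2 (partner 1 proposes): partner 2 can get 237 next round, worth 0.7 × 237 = 165.9 now; partner 1 offers that and keeps 134.1.
Round 1 (partner 2 proposes): partner 1 can get 134.1 next round, worth 0.7 × 134.1 = 93.87 now, so partner 2 offers 93.87, keeping 206.13.

206.13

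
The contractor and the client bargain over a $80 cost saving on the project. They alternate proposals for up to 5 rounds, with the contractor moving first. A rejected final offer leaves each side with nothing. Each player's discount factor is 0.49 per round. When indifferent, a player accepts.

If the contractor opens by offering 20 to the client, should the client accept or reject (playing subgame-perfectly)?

Reject

Work out the client's continuation value if the offer is rejected.
Round 5 (the contractor proposes): rejection yields 0 for the client; the contractor offers 0 and keeps 80.
Round 4 (the client proposes): the contractor can get 80 next round, worth 0.49 × 80 = 39.2 now; the client offers that and keeps 40.8.
Round 3 (the contractor proposes): the client can get 40.8 next round, worth 0.49 × 40.8 = 19.992 now; the contractor offers that and keeps 60.008.
Round 2 (the client proposes): the contractor can get 60.008 next round, worth 0.49 × 60.008 = 29.40392 now, so the client offers 29.40392, keeping 50.59608.
So by rejecting in round 1, the client gets 50.59608 next round, worth 0.49 × 50.59608 = 24.7920792 now.
Offer 20 < 24.7920792, so the client rejects.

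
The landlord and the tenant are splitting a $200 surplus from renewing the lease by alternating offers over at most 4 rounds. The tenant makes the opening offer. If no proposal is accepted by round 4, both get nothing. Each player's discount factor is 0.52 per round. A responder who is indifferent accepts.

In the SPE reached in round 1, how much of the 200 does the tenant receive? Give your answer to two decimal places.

121.96

Round 4 (the landlord proposes): the tenant will accept anything ≥ 0, so the landlord offers 0 and keeps 200.
Round 3 (the tenant proposes): the landlord can get 200 next round, worth 0.52 × 200 = 104 now. The tenant offers 104 and keeps 200 − 104 = 96.
Round 2 (the landlord proposes): the tenant can get 96 next round, worth 0.52 × 96 = 49.92 now, so the landlord offers 49.92, keeping 150.08.
Round 1 (the tenant proposes): the landlord can get 150.08 next round, worth 0.52 × 150.08 = 78.0416 now; the tenant offers that and keeps 121.9584.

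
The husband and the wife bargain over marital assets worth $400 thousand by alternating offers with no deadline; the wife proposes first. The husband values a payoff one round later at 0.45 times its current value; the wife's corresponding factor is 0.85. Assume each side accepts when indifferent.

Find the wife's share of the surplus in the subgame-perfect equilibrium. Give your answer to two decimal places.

356.28

When the wife proposes, the husband accepts any offer worth at least 0.45 times what the husband would get by proposing next round; and vice versa.
This gives x = 400 − 0.45y and y = 400 − 0.85x, where x and y are each side's share when it proposes.
Hence (1 − 0.45·0.85)x = 400(1 − 0.45), i.e. 0.6175·x = 220.
x ≈ 356.2753; the husband's share is 400 − x ≈ 43.7247.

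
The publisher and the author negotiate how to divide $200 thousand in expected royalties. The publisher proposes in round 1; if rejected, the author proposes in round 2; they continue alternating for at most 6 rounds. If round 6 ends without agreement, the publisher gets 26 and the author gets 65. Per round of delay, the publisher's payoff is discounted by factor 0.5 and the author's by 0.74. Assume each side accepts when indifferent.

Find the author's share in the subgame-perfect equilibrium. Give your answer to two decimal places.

Round 6 (the author proposes): the publisher gets 26 if talks fail, so the author offers 26 and keeps 174.
Round 5 (the publisher proposes): the author can get 174 next round, worth 0.74 × 174 = 128.76 now. The publisher offers 128.76 and keeps 200 − 128.76 = 71.24.
Round 4 (the author proposes): the publisher can get 71.24 next round, worth 0.5 × 71.24 = 35.62 now. The author offers 35.62 and keeps 200 − 35.62 = 164.38.
Round 3 (the publisher proposes): the author can get 164.38 next round, worth 0.74 × 164.38 = 121.6412 now. The publisher offers 121.6412 and keeps 200 − 121.6412 = 78.3588.
Round 2 (the author proposes): the publisher can get 78.3588 next round, worth 0.5 × 78.3588 = 39.1794 now. The author offers 39.1794 and keeps 200 − 39.1794 = 160.8206.
Round 1 (the publisher proposes): the author can get 160.8206 next round, worth 0.74 × 160.8206 = 119.007244 now, so the publisher offers 119.007244, keeping 80.992756.

119.01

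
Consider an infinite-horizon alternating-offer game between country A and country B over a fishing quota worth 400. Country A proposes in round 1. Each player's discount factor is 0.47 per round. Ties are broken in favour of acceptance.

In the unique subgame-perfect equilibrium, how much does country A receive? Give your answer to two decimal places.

Let x be country A's share when country A proposes and y be country B's share when country B proposes.
Country B accepts iff offered ≥ 0.47·y, so x = 400 − 0.47y. Symmetrically y = 400 − 0.47x.
Substituting: x = 400 − 0.47(400 − 0.47x), giving x(1 − 0.47·0.47) = 400(1 − 0.47).
So x = 400 × 0.53 / 0.7791 ≈ 272.1088, and country B receives 400 − x ≈ 127.8912.

272.11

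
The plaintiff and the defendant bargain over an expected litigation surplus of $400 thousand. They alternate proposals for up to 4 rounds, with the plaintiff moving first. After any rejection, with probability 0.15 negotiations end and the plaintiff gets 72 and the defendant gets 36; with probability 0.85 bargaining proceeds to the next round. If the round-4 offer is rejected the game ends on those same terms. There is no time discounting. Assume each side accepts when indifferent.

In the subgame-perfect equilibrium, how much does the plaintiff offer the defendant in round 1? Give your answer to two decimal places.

Round 4 (the defendant proposes): the plaintiff gets 72 if talks fail, so the defendant offers 72 and keeps 328.
Round 3 (the plaintiff proposes): rejecting gives the defendant an expected 0.85 × 328 + 0.15 × 36 = 284.2, so the plaintiff offers 284.2, keeping 115.8.
Round 2 (the defendant proposes): rejecting gives the plaintiff an expected 0.85 × 115.8 + 0.15 × 72 = 109.23. The defendant offers 109.23 and keeps 400 − 109.23 = 290.77.
Round 1 (the plaintiff proposes): rejecting gives the defendant an expected 0.85 × 290.77 + 0.15 × 36 = 252.5545, so the plaintiff offers 252.5545, keeping 147.4455.

252.55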